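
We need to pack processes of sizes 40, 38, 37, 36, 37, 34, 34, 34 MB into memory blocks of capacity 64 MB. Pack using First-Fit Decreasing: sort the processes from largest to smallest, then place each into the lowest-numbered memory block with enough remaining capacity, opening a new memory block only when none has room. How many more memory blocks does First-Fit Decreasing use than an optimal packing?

First-Fit Decreasing: [40] [38] [37] [37] [36] [34] [34] [34] → 8 memory blocks.
8 processes exceed 32 MB (half the capacity), and no two of those can share a memory block, so at least 8 memory blocks are needed.
So 8 is already optimal.

0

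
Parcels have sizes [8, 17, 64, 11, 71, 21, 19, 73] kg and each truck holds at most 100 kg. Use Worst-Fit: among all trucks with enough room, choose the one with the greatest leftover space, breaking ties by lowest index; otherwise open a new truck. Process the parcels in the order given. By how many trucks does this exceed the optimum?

Worst-Fit: [8,17,64,11] [71,21] [19,73] → 3 trucks.
Total size 284 kg; any packing needs at least ⌈284/100⌉ = 3 trucks.
So 3 is already optimal.

0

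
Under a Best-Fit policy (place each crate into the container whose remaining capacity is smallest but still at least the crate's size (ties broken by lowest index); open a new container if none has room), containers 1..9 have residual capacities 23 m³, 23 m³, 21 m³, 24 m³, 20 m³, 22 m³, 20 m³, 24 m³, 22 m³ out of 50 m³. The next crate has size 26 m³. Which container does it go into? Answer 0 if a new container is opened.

0

No container has ≥ 26 m³ free, so a new container is opened.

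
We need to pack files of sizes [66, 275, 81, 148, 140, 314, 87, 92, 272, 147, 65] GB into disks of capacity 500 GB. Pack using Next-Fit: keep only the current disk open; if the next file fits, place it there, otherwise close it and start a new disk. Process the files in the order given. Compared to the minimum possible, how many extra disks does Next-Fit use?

Next-Fit: [66,275,81] [148,140] [314,87,92] [272,147,65] → 4 disks.
Total size 1687 GB; any packing needs at least ⌈1687/500⌉ = 4 disks.
So 4 is already optimal.

0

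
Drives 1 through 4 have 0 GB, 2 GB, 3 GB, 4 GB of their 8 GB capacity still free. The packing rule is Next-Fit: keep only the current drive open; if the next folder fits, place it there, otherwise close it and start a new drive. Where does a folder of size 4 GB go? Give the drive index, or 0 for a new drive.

4

Next-Fit only looks at drive 4, which has 4 GB free.
4 GB fits there.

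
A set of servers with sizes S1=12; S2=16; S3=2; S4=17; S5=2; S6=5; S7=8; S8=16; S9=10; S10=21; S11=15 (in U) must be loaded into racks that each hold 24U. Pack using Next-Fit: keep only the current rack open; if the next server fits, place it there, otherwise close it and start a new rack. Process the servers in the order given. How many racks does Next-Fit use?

S1 (12U) → rack 1 (remaining 12U)
S2 (16U) → rack 2 (remaining 8U)
S3 (2U) → rack 2 (remaining 6U)
S4 (17U) → rack 3 (remaining 7U)
S5 (2U) → rack 3 (remaining 5U)
S6 (5U) → rack 3 (remaining 0U)
S7 (8U) → rack 4 (remaining 16U)
S8 (16U) → rack 4 (remaining 0U)
S9 (10U) → rack 5 (remaining 14U)
S10 (21U) → rack 6 (remaining 3U)
S11 (15U) → rack 7 (remaining 9U)
Final racks: [12] [16,2] [17,2,5] [8,16] [10] [21] [15].

7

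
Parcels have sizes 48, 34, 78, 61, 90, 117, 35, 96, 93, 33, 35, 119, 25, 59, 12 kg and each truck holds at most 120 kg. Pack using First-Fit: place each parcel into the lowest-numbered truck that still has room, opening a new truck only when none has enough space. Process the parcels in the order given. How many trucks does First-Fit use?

9

truck 1: place 48 kg, 72 kg left
truck 1: place 34 kg, 38 kg left
truck 2: place 78 kg, 42 kg left
truck 3: place 61 kg, 59 kg left
truck 4: place 90 kg, 30 kg left
truck 5: place 117 kg, 3 kg left
truck 1: place 35 kg, 3 kg left
truck 6: place 96 kg, 24 kg left
truck 7: place 93 kg, 27 kg left
truck 2: place 33 kg, 9 kg left
truck 3: place 35 kg, 24 kg left
truck 8: place 119 kg, 1 kg left
truck 4: place 25 kg, 5 kg left
truck 9: place 59 kg, 61 kg left
truck 3: place 12 kg, 12 kg left
Final trucks: [48,34,35] [78,33] [61,35,12] [90,25] [117] [96] [93] [119] [59].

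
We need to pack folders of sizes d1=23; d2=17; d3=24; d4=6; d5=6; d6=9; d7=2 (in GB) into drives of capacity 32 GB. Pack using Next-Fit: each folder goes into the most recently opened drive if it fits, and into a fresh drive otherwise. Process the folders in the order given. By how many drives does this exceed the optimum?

Next-Fit: [23] [17] [24,6] [6,9,2] → 4 drives.
Total size 87 GB; any packing needs at least ⌈87/32⌉ = 3 drives.
An optimal packing achieves that bound: [24,6,2] [23,9] [17,6] → 3 drives.
Excess: 4 − 3 = 1.

1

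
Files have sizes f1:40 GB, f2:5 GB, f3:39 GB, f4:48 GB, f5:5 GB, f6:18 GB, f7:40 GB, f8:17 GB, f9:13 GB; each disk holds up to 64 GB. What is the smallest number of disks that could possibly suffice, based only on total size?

4

Total size = 40 + 5 + 39 + 48 + 5 + 18 + 40 + 17 + 13 = 225 GB.
⌈225 / 64⌉ = 4.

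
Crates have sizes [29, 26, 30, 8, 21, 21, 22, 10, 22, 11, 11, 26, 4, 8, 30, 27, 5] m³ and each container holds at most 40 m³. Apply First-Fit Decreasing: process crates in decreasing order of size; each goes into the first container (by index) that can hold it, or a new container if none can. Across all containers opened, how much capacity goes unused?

89

Sorted descending: 30, 30, 29, 27, 26, 26, 22, 22, 21, 21, 11, 11, 10, 8, 8, 5, 4.
container 1: place 30 m³, 10 m³ left
container 2: place 30 m³, 10 m³ left
container 3: place 29 m³, 11 m³ left
container 4: place 27 m³, 13 m³ left
container 5: place 26 m³, 14 m³ left
container 6: place 26 m³, 14 m³ left
container 7: place 22 m³, 18 m³ left
container 8: place 22 m³, 18 m³ left
container 9: place 21 m³, 19 m³ left
container 10: place 21 m³, 19 m³ left
container 3: place 11 m³, 0 m³ left
container 4: place 11 m³, 2 m³ left
container 1: place 10 m³, 0 m³ left
container 2: place 8 m³, 2 m³ left
container 5: place 8 m³, 6 m³ left
container 5: place 5 m³, 1 m³ left
container 6: place 4 m³, 10 m³ left
10 containers × 40 m³ = 400 m³; used 311 m³; unused 89 m³.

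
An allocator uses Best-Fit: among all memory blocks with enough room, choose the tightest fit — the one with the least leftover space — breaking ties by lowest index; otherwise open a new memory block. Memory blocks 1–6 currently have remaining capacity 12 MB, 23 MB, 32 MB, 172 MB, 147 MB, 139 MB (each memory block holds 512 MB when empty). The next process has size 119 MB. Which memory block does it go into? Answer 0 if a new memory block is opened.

6

Memory blocks with room: memory block 4 (172 MB), memory block 5 (147 MB), memory block 6 (139 MB).
Tightest fit is memory block 6 with 139 MB free.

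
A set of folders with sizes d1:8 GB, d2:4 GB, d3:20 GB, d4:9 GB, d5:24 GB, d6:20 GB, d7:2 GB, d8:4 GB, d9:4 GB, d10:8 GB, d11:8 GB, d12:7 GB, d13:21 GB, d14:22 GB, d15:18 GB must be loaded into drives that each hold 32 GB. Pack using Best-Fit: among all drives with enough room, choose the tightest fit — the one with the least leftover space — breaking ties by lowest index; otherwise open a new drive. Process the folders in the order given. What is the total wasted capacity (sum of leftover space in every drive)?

45

drive 1: place d1 (8 GB), 24 GB left
drive 1: place d2 (4 GB), 20 GB left
drive 1: place d3 (20 GB), 0 GB left
drive 2: place d4 (9 GB), 23 GB left
drive 3: place d5 (24 GB), 8 GB left
drive 2: place d6 (20 GB), 3 GB left
drive 2: place d7 (2 GB), 1 GB left
drive 3: place d8 (4 GB), 4 GB left
drive 3: place d9 (4 GB), 0 GB left
drive 4: place d10 (8 GB), 24 GB left
drive 4: place d11 (8 GB), 16 GB left
drive 4: place d12 (7 GB), 9 GB left
drive 5: place d13 (21 GB), 11 GB left
drive 6: place d14 (22 GB), 10 GB left
drive 7: place d15 (18 GB), 14 GB left
7 drives × 32 GB = 224 GB; used 179 GB; unused 45 GB.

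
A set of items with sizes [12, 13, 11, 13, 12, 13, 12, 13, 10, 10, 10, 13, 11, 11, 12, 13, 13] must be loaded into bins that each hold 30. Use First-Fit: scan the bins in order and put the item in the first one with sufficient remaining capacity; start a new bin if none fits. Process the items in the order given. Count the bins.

Put 12 in bin 1; 18 remain.
Put 13 in bin 1; 5 remain.
Put 11 in bin 2; 19 remain.
Put 13 in bin 2; 6 remain.
Put 12 in bin 3; 18 remain.
Put 13 in bin 3; 5 remain.
Put 12 in bin 4; 18 remain.
Put 13 in bin 4; 5 remain.
Put 10 in bin 5; 20 remain.
Put 10 in bin 5; 10 remain.
Put 10 in bin 5; 0 remain.
Put 13 in bin 6; 17 remain.
Put 11 in bin 6; 6 remain.
Put 11 in bin 7; 19 remain.
Put 12 in bin 7; 7 remain.
Put 13 in bin 8; 17 remain.
Put 13 in bin 8; 4 remain.
Final bins: [12,13] [11,13] [12,13] [12,13] [10,10,10] [13,11] [11,12] [13,13].

8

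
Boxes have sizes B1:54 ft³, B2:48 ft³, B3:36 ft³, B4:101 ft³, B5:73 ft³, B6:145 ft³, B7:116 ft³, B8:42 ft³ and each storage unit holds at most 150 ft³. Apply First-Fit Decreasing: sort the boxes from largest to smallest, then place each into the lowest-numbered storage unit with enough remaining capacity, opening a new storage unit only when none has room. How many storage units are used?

5

Sorted descending: 145, 116, 101, 73, 54, 48, 42, 36.
Put 145 ft³ in storage unit 1; 5 ft³ remain.
Put 116 ft³ in storage unit 2; 34 ft³ remain.
Put 101 ft³ in storage unit 3; 49 ft³ remain.
Put 73 ft³ in storage unit 4; 77 ft³ remain.
Put 54 ft³ in storage unit 4; 23 ft³ remain.
Put 48 ft³ in storage unit 3; 1 ft³ remain.
Put 42 ft³ in storage unit 5; 108 ft³ remain.
Put 36 ft³ in storage unit 5; 72 ft³ remain.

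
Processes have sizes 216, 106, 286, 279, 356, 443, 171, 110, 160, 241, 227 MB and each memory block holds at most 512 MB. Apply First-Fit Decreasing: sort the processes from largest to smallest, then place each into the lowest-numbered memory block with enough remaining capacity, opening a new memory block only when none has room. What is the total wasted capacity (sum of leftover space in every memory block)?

Sorted descending: 443, 356, 286, 279, 241, 227, 216, 171, 160, 110, 106.
memory block 1: place 443 MB, 69 MB left
memory block 2: place 356 MB, 156 MB left
memory block 3: place 286 MB, 226 MB left
memory block 4: place 279 MB, 233 MB left
memory block 5: place 241 MB, 271 MB left
memory block 4: place 227 MB, 6 MB left
memory block 3: place 216 MB, 10 MB left
memory block 5: place 171 MB, 100 MB left
memory block 6: place 160 MB, 352 MB left
memory block 2: place 110 MB, 46 MB left
memory block 6: place 106 MB, 246 MB left
6 memory blocks × 512 MB = 3072 MB; used 2595 MB; unused 477 MB.

477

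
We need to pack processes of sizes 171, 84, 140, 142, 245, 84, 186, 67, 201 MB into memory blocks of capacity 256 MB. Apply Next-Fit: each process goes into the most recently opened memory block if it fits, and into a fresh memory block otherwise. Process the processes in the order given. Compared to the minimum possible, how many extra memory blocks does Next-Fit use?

Next-Fit: [171,84] [140] [142] [245] [84] [186,67] [201] → 7 memory blocks.
Total size 1320 MB; any packing needs at least ⌈1320/256⌉ = 6 memory blocks.
An optimal packing achieves that bound: [245] [201] [186,67] [171,84] [142,84] [140] → 6 memory blocks.
Excess: 7 − 6 = 1.

1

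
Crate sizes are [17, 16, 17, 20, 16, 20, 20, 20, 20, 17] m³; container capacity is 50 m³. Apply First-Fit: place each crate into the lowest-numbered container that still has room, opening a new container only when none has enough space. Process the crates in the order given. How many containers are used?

5 containers

container 1: place 17 m³, 33 m³ left
container 1: place 16 m³, 17 m³ left
container 1: place 17 m³, 0 m³ left
container 2: place 20 m³, 30 m³ left
container 2: place 16 m³, 14 m³ left
container 3: place 20 m³, 30 m³ left
container 3: place 20 m³, 10 m³ left
container 4: place 20 m³, 30 m³ left
container 4: place 20 m³, 10 m³ left
container 5: place 17 m³, 33 m³ left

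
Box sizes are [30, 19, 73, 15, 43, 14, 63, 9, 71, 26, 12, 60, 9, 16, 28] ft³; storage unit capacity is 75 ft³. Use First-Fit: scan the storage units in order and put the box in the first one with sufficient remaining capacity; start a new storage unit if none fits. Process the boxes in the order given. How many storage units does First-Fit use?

7 storage units

storage unit 1: place 30 ft³, 45 ft³ left
storage unit 1: place 19 ft³, 26 ft³ left
storage unit 2: place 73 ft³, 2 ft³ left
storage unit 1: place 15 ft³, 11 ft³ left
storage unit 3: place 43 ft³, 32 ft³ left
storage unit 3: place 14 ft³, 18 ft³ left
storage unit 4: place 63 ft³, 12 ft³ left
storage unit 1: place 9 ft³, 2 ft³ left
storage unit 5: place 71 ft³, 4 ft³ left
storage unit 6: place 26 ft³, 49 ft³ left
storage unit 3: place 12 ft³, 6 ft³ left
storage unit 7: place 60 ft³, 15 ft³ left
storage unit 4: place 9 ft³, 3 ft³ left
storage unit 6: place 16 ft³, 33 ft³ left
storage unit 6: place 28 ft³, 5 ft³ left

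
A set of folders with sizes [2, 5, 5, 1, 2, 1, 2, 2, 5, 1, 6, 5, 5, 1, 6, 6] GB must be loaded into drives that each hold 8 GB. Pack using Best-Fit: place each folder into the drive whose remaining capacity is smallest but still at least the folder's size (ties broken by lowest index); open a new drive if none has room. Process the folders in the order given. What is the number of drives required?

9

Put 2 GB in drive 1; 6 GB remain.
Put 5 GB in drive 1; 1 GB remain.
Put 5 GB in drive 2; 3 GB remain.
Put 1 GB in drive 1; 0 GB remain.
Put 2 GB in drive 2; 1 GB remain.
Put 1 GB in drive 2; 0 GB remain.
Put 2 GB in drive 3; 6 GB remain.
Put 2 GB in drive 3; 4 GB remain.
Put 5 GB in drive 4; 3 GB remain.
Put 1 GB in drive 4; 2 GB remain.
Put 6 GB in drive 5; 2 GB remain.
Put 5 GB in drive 6; 3 GB remain.
Put 5 GB in drive 7; 3 GB remain.
Put 1 GB in drive 4; 1 GB remain.
Put 6 GB in drive 8; 2 GB remain.
Put 6 GB in drive 9; 2 GB remain.
Final drives: [2,5,1] [5,2,1] [2,2] [5,1,1] [6] [5] [5] [6] [6].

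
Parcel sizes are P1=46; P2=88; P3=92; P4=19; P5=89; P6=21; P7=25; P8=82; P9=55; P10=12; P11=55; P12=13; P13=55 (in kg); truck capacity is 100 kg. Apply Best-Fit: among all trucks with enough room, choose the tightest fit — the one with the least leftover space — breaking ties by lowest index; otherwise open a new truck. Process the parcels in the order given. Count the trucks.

P1 (46 kg) → truck 1 (remaining 54 kg)
P2 (88 kg) → truck 2 (remaining 12 kg)
P3 (92 kg) → truck 3 (remaining 8 kg)
P4 (19 kg) → truck 1 (remaining 35 kg)
P5 (89 kg) → truck 4 (remaining 11 kg)
P6 (21 kg) → truck 1 (remaining 14 kg)
P7 (25 kg) → truck 5 (remaining 75 kg)
P8 (82 kg) → truck 6 (remaining 18 kg)
P9 (55 kg) → truck 5 (remaining 20 kg)
P10 (12 kg) → truck 2 (remaining 0 kg)
P11 (55 kg) → truck 7 (remaining 45 kg)
P12 (13 kg) → truck 1 (remaining 1 kg)
P13 (55 kg) → truck 8 (remaining 45 kg)
Final trucks: [46,19,21,13] [88,12] [92] [89] [25,55] [82] [55] [55].

8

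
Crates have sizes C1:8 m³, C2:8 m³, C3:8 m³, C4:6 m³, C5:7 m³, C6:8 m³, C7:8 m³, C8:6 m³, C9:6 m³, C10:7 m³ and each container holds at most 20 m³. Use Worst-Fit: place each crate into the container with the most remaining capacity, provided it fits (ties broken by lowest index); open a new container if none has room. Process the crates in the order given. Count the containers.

C1 (8 m³) → container 1 (remaining 12 m³)
C2 (8 m³) → container 1 (remaining 4 m³)
C3 (8 m³) → container 2 (remaining 12 m³)
C4 (6 m³) → container 2 (remaining 6 m³)
C5 (7 m³) → container 3 (remaining 13 m³)
C6 (8 m³) → container 3 (remaining 5 m³)
C7 (8 m³) → container 4 (remaining 12 m³)
C8 (6 m³) → container 4 (remaining 6 m³)
C9 (6 m³) → container 2 (remaining 0 m³)
C10 (7 m³) → container 5 (remaining 13 m³)

5 containers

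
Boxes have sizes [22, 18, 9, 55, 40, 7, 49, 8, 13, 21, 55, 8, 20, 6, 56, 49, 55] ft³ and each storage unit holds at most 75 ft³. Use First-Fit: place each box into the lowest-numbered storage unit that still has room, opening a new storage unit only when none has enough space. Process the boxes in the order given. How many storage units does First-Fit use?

storage unit 1: place 22 ft³, 53 ft³ left
storage unit 1: place 18 ft³, 35 ft³ left
storage unit 1: place 9 ft³, 26 ft³ left
storage unit 2: place 55 ft³, 20 ft³ left
storage unit 3: place 40 ft³, 35 ft³ left
storage unit 1: place 7 ft³, 19 ft³ left
storage unit 4: place 49 ft³, 26 ft³ left
storage unit 1: place 8 ft³, 11 ft³ left
storage unit 2: place 13 ft³, 7 ft³ left
storage unit 3: place 21 ft³, 14 ft³ left
storage unit 5: place 55 ft³, 20 ft³ left
storage unit 1: place 8 ft³, 3 ft³ left
storage unit 4: place 20 ft³, 6 ft³ left
storage unit 2: place 6 ft³, 1 ft³ left
storage unit 6: place 56 ft³, 19 ft³ left
storage unit 7: place 49 ft³, 26 ft³ left
storage unit 8: place 55 ft³, 20 ft³ left
Final storage units: [22,18,9,7,8,8] [55,13,6] [40,21] [49,20] [55] [56] [49] [55].

8 storage units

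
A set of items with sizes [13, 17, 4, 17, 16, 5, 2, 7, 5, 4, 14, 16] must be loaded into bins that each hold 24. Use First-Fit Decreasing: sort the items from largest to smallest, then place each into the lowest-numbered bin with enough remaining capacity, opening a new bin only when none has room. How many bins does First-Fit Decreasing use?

Sorted descending: 17, 17, 16, 16, 14, 13, 7, 5, 5, 4, 4, 2.
bin 1: place 17, 7 left
bin 2: place 17, 7 left
bin 3: place 16, 8 left
bin 4: place 16, 8 left
bin 5: place 14, 10 left
bin 6: place 13, 11 left
bin 1: place 7, 0 left
bin 2: place 5, 2 left
bin 3: place 5, 3 left
bin 4: place 4, 4 left
bin 4: place 4, 0 left
bin 2: place 2, 0 left
Final bins: [17,7] [17,5,2] [16,5] [16,4,4] [14] [13].

6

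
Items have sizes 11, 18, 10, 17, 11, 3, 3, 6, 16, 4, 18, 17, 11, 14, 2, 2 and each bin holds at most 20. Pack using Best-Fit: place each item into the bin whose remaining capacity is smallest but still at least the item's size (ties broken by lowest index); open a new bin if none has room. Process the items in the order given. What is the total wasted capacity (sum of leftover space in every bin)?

11 → bin 1 (remaining 9)
18 → bin 2 (remaining 2)
10 → bin 3 (remaining 10)
17 → bin 4 (remaining 3)
11 → bin 5 (remaining 9)
3 → bin 4 (remaining 0)
3 → bin 1 (remaining 6)
6 → bin 1 (remaining 0)
16 → bin 6 (remaining 4)
4 → bin 6 (remaining 0)
18 → bin 7 (remaining 2)
17 → bin 8 (remaining 3)
11 → bin 9 (remaining 9)
14 → bin 10 (remaining 6)
2 → bin 2 (remaining 0)
2 → bin 7 (remaining 0)
10 bins × 20 = 200; used 163; unused 37.

37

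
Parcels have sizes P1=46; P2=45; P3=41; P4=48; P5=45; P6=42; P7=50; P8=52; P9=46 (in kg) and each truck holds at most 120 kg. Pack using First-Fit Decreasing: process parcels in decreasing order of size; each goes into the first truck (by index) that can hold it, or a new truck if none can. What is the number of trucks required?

5

Sorted descending: 52, 50, 48, 46, 46, 45, 45, 42, 41.
52 kg → truck 1 (remaining 68 kg)
50 kg → truck 1 (remaining 18 kg)
48 kg → truck 2 (remaining 72 kg)
46 kg → truck 2 (remaining 26 kg)
46 kg → truck 3 (remaining 74 kg)
45 kg → truck 3 (remaining 29 kg)
45 kg → truck 4 (remaining 75 kg)
42 kg → truck 4 (remaining 33 kg)
41 kg → truck 5 (remaining 79 kg)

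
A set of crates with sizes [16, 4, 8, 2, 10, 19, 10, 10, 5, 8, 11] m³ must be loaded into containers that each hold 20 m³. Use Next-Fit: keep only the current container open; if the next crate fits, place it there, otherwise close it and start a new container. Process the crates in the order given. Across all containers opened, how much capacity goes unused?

17

16 m³ → container 1 (remaining 4 m³)
4 m³ → container 1 (remaining 0 m³)
8 m³ → container 2 (remaining 12 m³)
2 m³ → container 2 (remaining 10 m³)
10 m³ → container 2 (remaining 0 m³)
19 m³ → container 3 (remaining 1 m³)
10 m³ → container 4 (remaining 10 m³)
10 m³ → container 4 (remaining 0 m³)
5 m³ → container 5 (remaining 15 m³)
8 m³ → container 5 (remaining 7 m³)
11 m³ → container 6 (remaining 9 m³)
6 containers × 20 m³ = 120 m³; used 103 m³; unused 17 m³.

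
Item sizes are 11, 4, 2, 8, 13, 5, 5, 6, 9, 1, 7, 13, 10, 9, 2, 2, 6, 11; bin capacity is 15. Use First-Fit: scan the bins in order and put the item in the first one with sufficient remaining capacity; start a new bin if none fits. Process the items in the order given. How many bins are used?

10

11 → bin 1 (remaining 4)
4 → bin 1 (remaining 0)
2 → bin 2 (remaining 13)
8 → bin 2 (remaining 5)
13 → bin 3 (remaining 2)
5 → bin 2 (remaining 0)
5 → bin 4 (remaining 10)
6 → bin 4 (remaining 4)
9 → bin 5 (remaining 6)
1 → bin 3 (remaining 1)
7 → bin 6 (remaining 8)
13 → bin 7 (remaining 2)
10 → bin 8 (remaining 5)
9 → bin 9 (remaining 6)
2 → bin 4 (remaining 2)
2 → bin 4 (remaining 0)
6 → bin 5 (remaining 0)
11 → bin 10 (remaining 4)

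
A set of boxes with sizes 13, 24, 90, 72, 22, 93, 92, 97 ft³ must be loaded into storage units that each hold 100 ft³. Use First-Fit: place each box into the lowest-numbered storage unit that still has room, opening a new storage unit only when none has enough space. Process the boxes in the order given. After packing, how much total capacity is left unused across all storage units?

storage unit 1: place 13 ft³, 87 ft³ left
storage unit 1: place 24 ft³, 63 ft³ left
storage unit 2: place 90 ft³, 10 ft³ left
storage unit 3: place 72 ft³, 28 ft³ left
storage unit 1: place 22 ft³, 41 ft³ left
storage unit 4: place 93 ft³, 7 ft³ left
storage unit 5: place 92 ft³, 8 ft³ left
storage unit 6: place 97 ft³, 3 ft³ left
6 storage units × 100 ft³ = 600 ft³; used 503 ft³; unused 97 ft³.

97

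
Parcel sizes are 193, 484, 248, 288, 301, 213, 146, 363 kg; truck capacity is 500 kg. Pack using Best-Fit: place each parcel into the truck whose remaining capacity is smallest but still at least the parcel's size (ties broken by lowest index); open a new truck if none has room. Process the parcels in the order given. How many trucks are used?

6

truck 1: place 193 kg, 307 kg left
truck 2: place 484 kg, 16 kg left
truck 1: place 248 kg, 59 kg left
truck 3: place 288 kg, 212 kg left
truck 4: place 301 kg, 199 kg left
truck 5: place 213 kg, 287 kg left
truck 4: place 146 kg, 53 kg left
truck 6: place 363 kg, 137 kg left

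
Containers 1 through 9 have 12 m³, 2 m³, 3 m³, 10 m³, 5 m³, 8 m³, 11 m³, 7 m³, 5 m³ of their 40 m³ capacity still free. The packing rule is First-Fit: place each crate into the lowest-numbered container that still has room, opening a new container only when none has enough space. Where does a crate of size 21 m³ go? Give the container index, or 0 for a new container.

No container has ≥ 21 m³ free, so a new container is opened.

0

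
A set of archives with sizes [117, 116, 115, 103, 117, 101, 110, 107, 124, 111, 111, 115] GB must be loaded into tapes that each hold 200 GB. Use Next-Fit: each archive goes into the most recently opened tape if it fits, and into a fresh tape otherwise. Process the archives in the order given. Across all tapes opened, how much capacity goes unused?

Put 117 GB in tape 1; 83 GB remain.
Put 116 GB in tape 2; 84 GB remain.
Put 115 GB in tape 3; 85 GB remain.
Put 103 GB in tape 4; 97 GB remain.
Put 117 GB in tape 5; 83 GB remain.
Put 101 GB in tape 6; 99 GB remain.
Put 110 GB in tape 7; 90 GB remain.
Put 107 GB in tape 8; 93 GB remain.
Put 124 GB in tape 9; 76 GB remain.
Put 111 GB in tape 10; 89 GB remain.
Put 111 GB in tape 11; 89 GB remain.
Put 115 GB in tape 12; 85 GB remain.
12 tapes × 200 GB = 2400 GB; used 1347 GB; unused 1053 GB.

1053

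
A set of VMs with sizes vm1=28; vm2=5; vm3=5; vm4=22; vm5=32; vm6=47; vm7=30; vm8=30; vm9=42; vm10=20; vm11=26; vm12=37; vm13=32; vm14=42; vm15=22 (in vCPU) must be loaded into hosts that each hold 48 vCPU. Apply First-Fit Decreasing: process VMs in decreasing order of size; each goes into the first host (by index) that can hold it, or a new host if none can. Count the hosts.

Sorted descending: 47, 42, 42, 37, 32, 32, 30, 30, 28, 26, 22, 22, 20, 5, 5.
Put 47 vCPU in host 1; 1 vCPU remain.
Put 42 vCPU in host 2; 6 vCPU remain.
Put 42 vCPU in host 3; 6 vCPU remain.
Put 37 vCPU in host 4; 11 vCPU remain.
Put 32 vCPU in host 5; 16 vCPU remain.
Put 32 vCPU in host 6; 16 vCPU remain.
Put 30 vCPU in host 7; 18 vCPU remain.
Put 30 vCPU in host 8; 18 vCPU remain.
Put 28 vCPU in host 9; 20 vCPU remain.
Put 26 vCPU in host 10; 22 vCPU remain.
Put 22 vCPU in host 10; 0 vCPU remain.
Put 22 vCPU in host 11; 26 vCPU remain.
Put 20 vCPU in host 9; 0 vCPU remain.
Put 5 vCPU in host 2; 1 vCPU remain.
Put 5 vCPU in host 3; 1 vCPU remain.

11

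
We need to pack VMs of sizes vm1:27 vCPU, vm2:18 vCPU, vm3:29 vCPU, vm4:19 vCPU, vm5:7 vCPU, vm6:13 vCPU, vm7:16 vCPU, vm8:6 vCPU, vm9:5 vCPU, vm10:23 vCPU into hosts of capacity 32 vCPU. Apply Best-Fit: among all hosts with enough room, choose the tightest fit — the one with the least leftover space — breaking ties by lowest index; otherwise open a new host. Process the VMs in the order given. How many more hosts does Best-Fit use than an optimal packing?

0

Best-Fit: [27,5] [18,13] [29] [19,7,6] [16] [23] → 6 hosts.
Total size 163 vCPU; any packing needs at least ⌈163/32⌉ = 6 hosts.
So 6 is already optimal.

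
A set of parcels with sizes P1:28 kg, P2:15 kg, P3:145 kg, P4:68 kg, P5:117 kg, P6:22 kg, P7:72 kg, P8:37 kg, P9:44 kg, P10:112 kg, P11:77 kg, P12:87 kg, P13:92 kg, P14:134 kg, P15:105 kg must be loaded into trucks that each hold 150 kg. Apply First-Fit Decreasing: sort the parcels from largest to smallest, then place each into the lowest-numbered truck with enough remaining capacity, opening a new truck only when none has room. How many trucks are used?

Sorted descending: 145, 134, 117, 112, 105, 92, 87, 77, 72, 68, 44, 37, 28, 22, 15.
145 kg → truck 1 (remaining 5 kg)
134 kg → truck 2 (remaining 16 kg)
117 kg → truck 3 (remaining 33 kg)
112 kg → truck 4 (remaining 38 kg)
105 kg → truck 5 (remaining 45 kg)
92 kg → truck 6 (remaining 58 kg)
87 kg → truck 7 (remaining 63 kg)
77 kg → truck 8 (remaining 73 kg)
72 kg → truck 8 (remaining 1 kg)
68 kg → truck 9 (remaining 82 kg)
44 kg → truck 5 (remaining 1 kg)
37 kg → truck 4 (remaining 1 kg)
28 kg → truck 3 (remaining 5 kg)
22 kg → truck 6 (remaining 36 kg)
15 kg → truck 2 (remaining 1 kg)

9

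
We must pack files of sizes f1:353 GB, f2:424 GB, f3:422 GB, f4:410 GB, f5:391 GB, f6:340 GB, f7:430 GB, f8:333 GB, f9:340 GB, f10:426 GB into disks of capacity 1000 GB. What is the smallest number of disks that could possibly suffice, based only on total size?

Total size = 353 + 424 + 422 + 410 + 391 + 340 + 430 + 333 + 340 + 426 = 3869 GB.
⌈3869 / 1000⌉ = 4.

4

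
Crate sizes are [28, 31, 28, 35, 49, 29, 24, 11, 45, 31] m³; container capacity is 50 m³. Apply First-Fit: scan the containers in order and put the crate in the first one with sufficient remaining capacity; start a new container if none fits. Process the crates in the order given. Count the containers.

28 m³ → container 1 (remaining 22 m³)
31 m³ → container 2 (remaining 19 m³)
28 m³ → container 3 (remaining 22 m³)
35 m³ → container 4 (remaining 15 m³)
49 m³ → container 5 (remaining 1 m³)
29 m³ → container 6 (remaining 21 m³)
24 m³ → container 7 (remaining 26 m³)
11 m³ → container 1 (remaining 11 m³)
45 m³ → container 8 (remaining 5 m³)
31 m³ → container 9 (remaining 19 m³)
Final containers: [28,11] [31] [28] [35] [49] [29] [24] [45] [31].

9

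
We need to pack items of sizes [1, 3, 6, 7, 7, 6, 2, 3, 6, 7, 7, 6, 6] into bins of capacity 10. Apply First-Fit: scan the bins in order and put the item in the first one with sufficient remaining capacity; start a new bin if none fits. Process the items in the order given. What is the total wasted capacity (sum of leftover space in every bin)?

23

Put 1 in bin 1; 9 remain.
Put 3 in bin 1; 6 remain.
Put 6 in bin 1; 0 remain.
Put 7 in bin 2; 3 remain.
Put 7 in bin 3; 3 remain.
Put 6 in bin 4; 4 remain.
Put 2 in bin 2; 1 remain.
Put 3 in bin 3; 0 remain.
Put 6 in bin 5; 4 remain.
Put 7 in bin 6; 3 remain.
Put 7 in bin 7; 3 remain.
Put 6 in bin 8; 4 remain.
Put 6 in bin 9; 4 remain.
9 bins × 10 = 90; used 67; unused 23.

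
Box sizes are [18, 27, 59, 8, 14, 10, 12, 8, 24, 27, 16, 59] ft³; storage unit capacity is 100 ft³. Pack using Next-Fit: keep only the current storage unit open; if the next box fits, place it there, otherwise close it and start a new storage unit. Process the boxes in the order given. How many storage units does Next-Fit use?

4

Put 18 ft³ in storage unit 1; 82 ft³ remain.
Put 27 ft³ in storage unit 1; 55 ft³ remain.
Put 59 ft³ in storage unit 2; 41 ft³ remain.
Put 8 ft³ in storage unit 2; 33 ft³ remain.
Put 14 ft³ in storage unit 2; 19 ft³ remain.
Put 10 ft³ in storage unit 2; 9 ft³ remain.
Put 12 ft³ in storage unit 3; 88 ft³ remain.
Put 8 ft³ in storage unit 3; 80 ft³ remain.
Put 24 ft³ in storage unit 3; 56 ft³ remain.
Put 27 ft³ in storage unit 3; 29 ft³ remain.
Put 16 ft³ in storage unit 3; 13 ft³ remain.
Put 59 ft³ in storage unit 4; 41 ft³ remain.
Final storage units: [18,27] [59,8,14,10] [12,8,24,27,16] [59].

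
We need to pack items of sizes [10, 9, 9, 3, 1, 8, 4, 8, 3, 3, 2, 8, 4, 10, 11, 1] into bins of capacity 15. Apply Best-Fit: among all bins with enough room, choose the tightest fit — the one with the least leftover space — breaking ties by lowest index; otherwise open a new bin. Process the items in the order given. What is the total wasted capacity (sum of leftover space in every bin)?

10 → bin 1 (remaining 5)
9 → bin 2 (remaining 6)
9 → bin 3 (remaining 6)
3 → bin 1 (remaining 2)
1 → bin 1 (remaining 1)
8 → bin 4 (remaining 7)
4 → bin 2 (remaining 2)
8 → bin 5 (remaining 7)
3 → bin 3 (remaining 3)
3 → bin 3 (remaining 0)
2 → bin 2 (remaining 0)
8 → bin 6 (remaining 7)
4 → bin 4 (remaining 3)
10 → bin 7 (remaining 5)
11 → bin 8 (remaining 4)
1 → bin 1 (remaining 0)
8 bins × 15 = 120; used 94; unused 26.

26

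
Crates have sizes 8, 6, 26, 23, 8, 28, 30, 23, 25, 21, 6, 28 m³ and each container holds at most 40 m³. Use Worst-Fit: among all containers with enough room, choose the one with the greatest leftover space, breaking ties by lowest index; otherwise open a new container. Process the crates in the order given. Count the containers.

8 containers

8 m³ → container 1 (remaining 32 m³)
6 m³ → container 1 (remaining 26 m³)
26 m³ → container 1 (remaining 0 m³)
23 m³ → container 2 (remaining 17 m³)
8 m³ → container 2 (remaining 9 m³)
28 m³ → container 3 (remaining 12 m³)
30 m³ → container 4 (remaining 10 m³)
23 m³ → container 5 (remaining 17 m³)
25 m³ → container 6 (remaining 15 m³)
21 m³ → container 7 (remaining 19 m³)
6 m³ → container 7 (remaining 13 m³)
28 m³ → container 8 (remaining 12 m³)
Final containers: [8,6,26] [23,8] [28] [30] [23] [25] [21,6] [28].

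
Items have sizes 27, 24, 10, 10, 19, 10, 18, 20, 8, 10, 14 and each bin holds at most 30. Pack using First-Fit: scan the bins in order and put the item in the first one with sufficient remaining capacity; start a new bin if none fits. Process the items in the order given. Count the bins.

7

bin 1: place 27, 3 left
bin 2: place 24, 6 left
bin 3: place 10, 20 left
bin 3: place 10, 10 left
bin 4: place 19, 11 left
bin 3: place 10, 0 left
bin 5: place 18, 12 left
bin 6: place 20, 10 left
bin 4: place 8, 3 left
bin 5: place 10, 2 left
bin 7: place 14, 16 left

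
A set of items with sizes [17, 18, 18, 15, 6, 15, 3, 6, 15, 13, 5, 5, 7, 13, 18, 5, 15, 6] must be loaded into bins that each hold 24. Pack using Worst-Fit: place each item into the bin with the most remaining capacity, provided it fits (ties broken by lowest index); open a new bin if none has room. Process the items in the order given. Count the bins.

Put 17 in bin 1; 7 remain.
Put 18 in bin 2; 6 remain.
Put 18 in bin 3; 6 remain.
Put 15 in bin 4; 9 remain.
Put 6 in bin 4; 3 remain.
Put 15 in bin 5; 9 remain.
Put 3 in bin 5; 6 remain.
Put 6 in bin 1; 1 remain.
Put 15 in bin 6; 9 remain.
Put 13 in bin 7; 11 remain.
Put 5 in bin 7; 6 remain.
Put 5 in bin 6; 4 remain.
Put 7 in bin 8; 17 remain.
Put 13 in bin 8; 4 remain.
Put 18 in bin 9; 6 remain.
Put 5 in bin 2; 1 remain.
Put 15 in bin 10; 9 remain.
Put 6 in bin 10; 3 remain.
Final bins: [17,6] [18,5] [18] [15,6] [15,3] [15,5] [13,5] [7,13] [18] [15,6].

10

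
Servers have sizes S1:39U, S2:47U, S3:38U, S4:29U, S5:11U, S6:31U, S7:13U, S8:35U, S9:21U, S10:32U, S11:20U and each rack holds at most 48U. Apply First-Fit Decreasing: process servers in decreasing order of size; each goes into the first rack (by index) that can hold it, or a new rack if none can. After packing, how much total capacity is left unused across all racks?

68

Sorted descending: 47, 39, 38, 35, 32, 31, 29, 21, 20, 13, 11.
rack 1: place 47U, 1U left
rack 2: place 39U, 9U left
rack 3: place 38U, 10U left
rack 4: place 35U, 13U left
rack 5: place 32U, 16U left
rack 6: place 31U, 17U left
rack 7: place 29U, 19U left
rack 8: place 21U, 27U left
rack 8: place 20U, 7U left
rack 4: place 13U, 0U left
rack 5: place 11U, 5U left
8 racks × 48U = 384U; used 316U; unused 68U.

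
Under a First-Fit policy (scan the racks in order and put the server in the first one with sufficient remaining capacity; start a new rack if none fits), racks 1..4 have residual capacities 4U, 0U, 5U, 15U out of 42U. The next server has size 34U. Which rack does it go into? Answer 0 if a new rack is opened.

No rack has ≥ 34U free, so a new rack is opened.

0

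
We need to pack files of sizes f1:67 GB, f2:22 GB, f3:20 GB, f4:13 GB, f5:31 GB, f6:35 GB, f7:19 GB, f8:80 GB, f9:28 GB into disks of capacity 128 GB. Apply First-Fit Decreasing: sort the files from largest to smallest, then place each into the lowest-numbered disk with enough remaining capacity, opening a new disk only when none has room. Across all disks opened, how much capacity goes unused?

Sorted descending: 80, 67, 35, 31, 28, 22, 20, 19, 13.
Put 80 GB in disk 1; 48 GB remain.
Put 67 GB in disk 2; 61 GB remain.
Put 35 GB in disk 1; 13 GB remain.
Put 31 GB in disk 2; 30 GB remain.
Put 28 GB in disk 2; 2 GB remain.
Put 22 GB in disk 3; 106 GB remain.
Put 20 GB in disk 3; 86 GB remain.
Put 19 GB in disk 3; 67 GB remain.
Put 13 GB in disk 1; 0 GB remain.
3 disks × 128 GB = 384 GB; used 315 GB; unused 69 GB.

69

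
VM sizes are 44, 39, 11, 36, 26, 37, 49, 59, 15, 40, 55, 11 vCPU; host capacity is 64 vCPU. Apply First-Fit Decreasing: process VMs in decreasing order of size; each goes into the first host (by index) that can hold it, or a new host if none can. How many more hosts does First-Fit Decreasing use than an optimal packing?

0

First-Fit Decreasing: [59] [55] [49,15] [44,11] [40,11] [39] [37,26] [36] → 8 hosts.
8 VMs exceed 32 vCPU (half the capacity), and no two of those can share a host, so at least 8 hosts are needed.
So 8 is already optimal.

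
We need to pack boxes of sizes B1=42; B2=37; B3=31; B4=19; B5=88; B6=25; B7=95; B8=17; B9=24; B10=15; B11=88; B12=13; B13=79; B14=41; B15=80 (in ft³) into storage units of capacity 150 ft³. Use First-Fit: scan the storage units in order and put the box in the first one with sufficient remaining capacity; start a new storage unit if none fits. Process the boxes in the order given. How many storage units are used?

storage unit 1: place B1 (42 ft³), 108 ft³ left
storage unit 1: place B2 (37 ft³), 71 ft³ left
storage unit 1: place B3 (31 ft³), 40 ft³ left
storage unit 1: place B4 (19 ft³), 21 ft³ left
storage unit 2: place B5 (88 ft³), 62 ft³ left
storage unit 2: place B6 (25 ft³), 37 ft³ left
storage unit 3: place B7 (95 ft³), 55 ft³ left
storage unit 1: place B8 (17 ft³), 4 ft³ left
storage unit 2: place B9 (24 ft³), 13 ft³ left
storage unit 3: place B10 (15 ft³), 40 ft³ left
storage unit 4: place B11 (88 ft³), 62 ft³ left
storage unit 2: place B12 (13 ft³), 0 ft³ left
storage unit 5: place B13 (79 ft³), 71 ft³ left
storage unit 4: place B14 (41 ft³), 21 ft³ left
storage unit 6: place B15 (80 ft³), 70 ft³ left
Final storage units: [42,37,31,19,17] [88,25,24,13] [95,15] [88,41] [79] [80].

6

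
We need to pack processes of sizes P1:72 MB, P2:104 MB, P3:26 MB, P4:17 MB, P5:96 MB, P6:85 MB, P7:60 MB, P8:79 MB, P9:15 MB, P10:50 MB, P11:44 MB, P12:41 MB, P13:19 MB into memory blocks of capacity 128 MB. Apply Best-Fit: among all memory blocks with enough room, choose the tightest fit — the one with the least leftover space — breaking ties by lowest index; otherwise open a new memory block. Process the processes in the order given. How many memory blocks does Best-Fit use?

P1 (72 MB) → memory block 1 (remaining 56 MB)
P2 (104 MB) → memory block 2 (remaining 24 MB)
P3 (26 MB) → memory block 1 (remaining 30 MB)
P4 (17 MB) → memory block 2 (remaining 7 MB)
P5 (96 MB) → memory block 3 (remaining 32 MB)
P6 (85 MB) → memory block 4 (remaining 43 MB)
P7 (60 MB) → memory block 5 (remaining 68 MB)
P8 (79 MB) → memory block 6 (remaining 49 MB)
P9 (15 MB) → memory block 1 (remaining 15 MB)
P10 (50 MB) → memory block 5 (remaining 18 MB)
P11 (44 MB) → memory block 6 (remaining 5 MB)
P12 (41 MB) → memory block 4 (remaining 2 MB)
P13 (19 MB) → memory block 3 (remaining 13 MB)
Final memory blocks: [72,26,15] [104,17] [96,19] [85,41] [60,50] [79,44].

6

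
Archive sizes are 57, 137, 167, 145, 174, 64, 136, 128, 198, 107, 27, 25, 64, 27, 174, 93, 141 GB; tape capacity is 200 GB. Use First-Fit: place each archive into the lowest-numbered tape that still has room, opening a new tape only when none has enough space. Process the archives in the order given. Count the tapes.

10

Put 57 GB in tape 1; 143 GB remain.
Put 137 GB in tape 1; 6 GB remain.
Put 167 GB in tape 2; 33 GB remain.
Put 145 GB in tape 3; 55 GB remain.
Put 174 GB in tape 4; 26 GB remain.
Put 64 GB in tape 5; 136 GB remain.
Put 136 GB in tape 5; 0 GB remain.
Put 128 GB in tape 6; 72 GB remain.
Put 198 GB in tape 7; 2 GB remain.
Put 107 GB in tape 8; 93 GB remain.
Put 27 GB in tape 2; 6 GB remain.
Put 25 GB in tape 3; 30 GB remain.
Put 64 GB in tape 6; 8 GB remain.
Put 27 GB in tape 3; 3 GB remain.
Put 174 GB in tape 9; 26 GB remain.
Put 93 GB in tape 8; 0 GB remain.
Put 141 GB in tape 10; 59 GB remain.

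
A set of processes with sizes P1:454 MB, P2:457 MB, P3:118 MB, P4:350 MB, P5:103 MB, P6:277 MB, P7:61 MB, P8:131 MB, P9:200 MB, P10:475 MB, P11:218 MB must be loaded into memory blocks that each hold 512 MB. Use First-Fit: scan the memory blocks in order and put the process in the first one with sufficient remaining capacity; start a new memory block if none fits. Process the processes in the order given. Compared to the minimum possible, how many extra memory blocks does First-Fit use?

1

First-Fit: [454] [457] [118,350] [103,277,61] [131,200] [475] [218] → 7 memory blocks.
Total size 2844 MB; any packing needs at least ⌈2844/512⌉ = 6 memory blocks.
An optimal packing achieves that bound: [475] [457] [454] [350,131] [277,218] [200,118,103,61] → 6 memory blocks.
Excess: 7 − 6 = 1.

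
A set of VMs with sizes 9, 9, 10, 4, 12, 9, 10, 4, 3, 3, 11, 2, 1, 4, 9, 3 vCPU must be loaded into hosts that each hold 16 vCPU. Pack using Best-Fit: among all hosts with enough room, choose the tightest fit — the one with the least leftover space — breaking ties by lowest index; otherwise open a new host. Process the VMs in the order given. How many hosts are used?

8 hosts

9 vCPU → host 1 (remaining 7 vCPU)
9 vCPU → host 2 (remaining 7 vCPU)
10 vCPU → host 3 (remaining 6 vCPU)
4 vCPU → host 3 (remaining 2 vCPU)
12 vCPU → host 4 (remaining 4 vCPU)
9 vCPU → host 5 (remaining 7 vCPU)
10 vCPU → host 6 (remaining 6 vCPU)
4 vCPU → host 4 (remaining 0 vCPU)
3 vCPU → host 6 (remaining 3 vCPU)
3 vCPU → host 6 (remaining 0 vCPU)
11 vCPU → host 7 (remaining 5 vCPU)
2 vCPU → host 3 (remaining 0 vCPU)
1 vCPU → host 7 (remaining 4 vCPU)
4 vCPU → host 7 (remaining 0 vCPU)
9 vCPU → host 8 (remaining 7 vCPU)
3 vCPU → host 1 (remaining 4 vCPU)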